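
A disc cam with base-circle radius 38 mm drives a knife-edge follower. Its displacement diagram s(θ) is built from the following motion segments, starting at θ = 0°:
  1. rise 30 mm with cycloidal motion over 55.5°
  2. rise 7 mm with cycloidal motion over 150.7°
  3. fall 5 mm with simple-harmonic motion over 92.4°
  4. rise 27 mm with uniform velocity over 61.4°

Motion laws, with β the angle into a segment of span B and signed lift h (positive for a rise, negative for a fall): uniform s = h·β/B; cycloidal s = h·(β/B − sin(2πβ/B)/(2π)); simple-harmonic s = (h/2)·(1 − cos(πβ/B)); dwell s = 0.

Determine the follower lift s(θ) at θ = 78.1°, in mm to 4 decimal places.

seg 1 [0°–55.5°] cycloidal, h=30: full span → s += 30 → s = 30.0000
seg 2 [55.5°–206.2°] cycloidal, h=7: θ=78.1° here. β=22.6, B=150.7. 7·(0.1500 − sin(2π·0.1500)/(2π)) = 0.1486 → s = 30.1486

30.1486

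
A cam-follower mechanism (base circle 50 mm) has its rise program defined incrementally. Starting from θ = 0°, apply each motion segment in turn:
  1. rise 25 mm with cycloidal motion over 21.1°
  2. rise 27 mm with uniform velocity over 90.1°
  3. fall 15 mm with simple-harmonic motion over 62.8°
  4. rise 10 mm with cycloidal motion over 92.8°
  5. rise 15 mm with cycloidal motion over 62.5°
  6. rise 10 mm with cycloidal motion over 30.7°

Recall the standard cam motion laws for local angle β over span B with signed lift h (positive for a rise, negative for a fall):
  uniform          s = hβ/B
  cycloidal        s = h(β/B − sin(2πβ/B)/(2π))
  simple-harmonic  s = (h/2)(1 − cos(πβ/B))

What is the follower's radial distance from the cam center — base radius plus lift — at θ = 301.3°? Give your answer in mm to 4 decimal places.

seg 1 [0°–21.1°] cycloidal, h=25: full span → s += 25 → s = 25.0000
seg 2 [21.1°–111.2°] uniform, h=27: full span → s += 27 → s = 52.0000
seg 3 [111.2°–174°] simple-harmonic, h=-15: full span → s += -15 → s = 37.0000
seg 4 [174°–266.8°] cycloidal, h=10: full span → s += 10 → s = 47.0000
seg 5 [266.8°–329.3°] cycloidal, h=15: θ=301.3° here. β=34.5, B=62.5. 15·(0.5520 − sin(2π·0.5520)/(2π)) = 9.0462 → s = 56.0462
radial distance = base radius + s = 50 + 56.0462 = 106.0462

106.0462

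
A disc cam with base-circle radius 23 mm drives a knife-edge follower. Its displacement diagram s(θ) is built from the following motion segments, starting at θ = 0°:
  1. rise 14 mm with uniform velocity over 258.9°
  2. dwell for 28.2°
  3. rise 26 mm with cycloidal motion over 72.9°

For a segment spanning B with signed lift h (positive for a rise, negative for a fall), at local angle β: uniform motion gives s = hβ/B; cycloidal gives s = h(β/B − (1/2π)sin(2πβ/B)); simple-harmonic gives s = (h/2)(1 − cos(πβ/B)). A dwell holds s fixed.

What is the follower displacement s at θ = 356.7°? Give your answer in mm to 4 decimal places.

seg 1 [0°–258.9°] uniform, h=14: full span → s += 14 → s = 14.0000
seg 2 [258.9°–287.1°] dwell: s stays 14.0000
seg 3 [287.1°–360°] cycloidal, h=26: θ=356.7° here. β=69.6, B=72.9. 26·(0.9547 − sin(2π·0.9547)/(2π)) = 25.9842 → s = 39.9842

39.9842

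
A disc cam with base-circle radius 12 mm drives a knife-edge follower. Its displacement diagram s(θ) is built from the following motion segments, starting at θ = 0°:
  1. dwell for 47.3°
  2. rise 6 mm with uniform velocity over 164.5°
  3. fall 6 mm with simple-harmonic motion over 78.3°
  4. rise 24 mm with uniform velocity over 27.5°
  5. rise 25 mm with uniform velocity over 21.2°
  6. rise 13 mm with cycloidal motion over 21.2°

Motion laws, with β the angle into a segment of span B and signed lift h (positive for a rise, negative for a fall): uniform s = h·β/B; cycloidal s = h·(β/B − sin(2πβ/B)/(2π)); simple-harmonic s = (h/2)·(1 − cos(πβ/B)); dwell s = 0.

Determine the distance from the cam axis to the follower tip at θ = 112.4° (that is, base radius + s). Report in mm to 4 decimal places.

seg 1 [0°–47.3°] dwell: s stays 0.0000
seg 2 [47.3°–211.8°] uniform, h=6: θ=112.4° here. β=65.1, B=164.5. 6·65.1/164.5 = 2.3745 → s = 2.3745
radial distance = base radius + s = 12 + 2.3745 = 14.3745

14.3745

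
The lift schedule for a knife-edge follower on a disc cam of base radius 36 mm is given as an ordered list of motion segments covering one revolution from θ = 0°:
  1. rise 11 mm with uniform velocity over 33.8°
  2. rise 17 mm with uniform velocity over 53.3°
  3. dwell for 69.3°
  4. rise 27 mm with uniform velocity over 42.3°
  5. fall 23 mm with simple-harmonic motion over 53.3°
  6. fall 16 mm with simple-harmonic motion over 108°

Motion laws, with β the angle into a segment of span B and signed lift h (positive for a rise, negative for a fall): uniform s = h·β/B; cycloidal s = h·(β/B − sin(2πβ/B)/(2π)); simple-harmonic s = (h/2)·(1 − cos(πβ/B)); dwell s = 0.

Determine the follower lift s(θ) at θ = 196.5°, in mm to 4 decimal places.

seg 1 [0°–33.8°] uniform, h=11: full span → s += 11 → s = 11.0000
seg 2 [33.8°–87.1°] uniform, h=17: full span → s += 17 → s = 28.0000
seg 3 [87.1°–156.4°] dwell: s stays 28.0000
seg 4 [156.4°–198.7°] uniform, h=27: θ=196.5° here. β=40.1, B=42.3. 27·40.1/42.3 = 25.5957 → s = 53.5957

53.5957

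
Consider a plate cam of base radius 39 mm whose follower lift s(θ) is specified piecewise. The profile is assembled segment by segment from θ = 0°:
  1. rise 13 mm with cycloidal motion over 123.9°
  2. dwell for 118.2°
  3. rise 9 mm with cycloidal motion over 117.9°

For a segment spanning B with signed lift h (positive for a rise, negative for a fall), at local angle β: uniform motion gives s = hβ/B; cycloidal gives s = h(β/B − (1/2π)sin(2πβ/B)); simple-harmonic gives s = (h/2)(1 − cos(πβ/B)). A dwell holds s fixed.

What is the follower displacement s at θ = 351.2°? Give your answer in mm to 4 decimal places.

seg 1 [0°–123.9°] cycloidal, h=13: full span → s += 13 → s = 13.0000
seg 2 [123.9°–242.1°] dwell: s stays 13.0000
seg 3 [242.1°–360°] cycloidal, h=9: θ=351.2° here. β=109.1, B=117.9. 9·(0.9254 − sin(2π·0.9254)/(2π)) = 8.9756 → s = 21.9756

21.9756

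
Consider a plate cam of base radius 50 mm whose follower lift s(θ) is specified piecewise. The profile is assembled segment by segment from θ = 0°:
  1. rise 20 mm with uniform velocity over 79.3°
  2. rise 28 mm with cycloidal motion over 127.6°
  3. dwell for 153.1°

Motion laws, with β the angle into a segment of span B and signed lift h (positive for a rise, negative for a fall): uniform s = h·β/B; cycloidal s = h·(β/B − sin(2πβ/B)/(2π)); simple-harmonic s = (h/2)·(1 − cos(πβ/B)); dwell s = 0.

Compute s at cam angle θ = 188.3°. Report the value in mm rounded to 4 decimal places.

seg 1 [0°–79.3°] uniform, h=20: full span → s += 20 → s = 20.0000
seg 2 [79.3°–206.9°] cycloidal, h=28: θ=188.3° here. β=109, B=127.6. 28·(0.8542 − sin(2π·0.8542)/(2π)) = 27.4528 → s = 47.4528

47.4528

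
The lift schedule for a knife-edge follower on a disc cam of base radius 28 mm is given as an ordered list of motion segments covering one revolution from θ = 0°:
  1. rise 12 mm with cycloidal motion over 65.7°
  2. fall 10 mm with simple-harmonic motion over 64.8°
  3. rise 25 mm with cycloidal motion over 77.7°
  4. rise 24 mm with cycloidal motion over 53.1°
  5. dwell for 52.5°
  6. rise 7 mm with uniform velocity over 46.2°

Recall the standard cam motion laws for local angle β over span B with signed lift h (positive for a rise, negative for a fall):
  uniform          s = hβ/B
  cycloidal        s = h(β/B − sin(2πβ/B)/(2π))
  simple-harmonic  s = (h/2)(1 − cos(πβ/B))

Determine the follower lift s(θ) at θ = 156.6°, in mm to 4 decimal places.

seg 1 [0°–65.7°] cycloidal, h=12: full span → s += 12 → s = 12.0000
seg 2 [65.7°–130.5°] simple-harmonic, h=-10: full span → s += -10 → s = 2.0000
seg 3 [130.5°–208.2°] cycloidal, h=25: θ=156.6° here. β=26.1, B=77.7. 25·(0.3359 − sin(2π·0.3359)/(2π)) = 4.9845 → s = 6.9845

6.9845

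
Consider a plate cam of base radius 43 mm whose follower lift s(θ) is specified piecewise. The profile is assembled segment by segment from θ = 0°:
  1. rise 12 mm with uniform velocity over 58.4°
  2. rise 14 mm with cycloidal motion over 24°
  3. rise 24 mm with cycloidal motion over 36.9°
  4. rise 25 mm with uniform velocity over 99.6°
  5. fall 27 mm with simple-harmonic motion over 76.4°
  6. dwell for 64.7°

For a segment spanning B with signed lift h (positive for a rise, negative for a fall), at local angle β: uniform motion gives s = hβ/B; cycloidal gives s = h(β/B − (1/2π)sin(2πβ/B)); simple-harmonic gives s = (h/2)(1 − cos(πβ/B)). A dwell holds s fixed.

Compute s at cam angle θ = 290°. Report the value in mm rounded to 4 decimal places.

seg 1 [0°–58.4°] uniform, h=12: full span → s += 12 → s = 12.0000
seg 2 [58.4°–82.4°] cycloidal, h=14: full span → s += 14 → s = 26.0000
seg 3 [82.4°–119.3°] cycloidal, h=24: full span → s += 24 → s = 50.0000
seg 4 [119.3°–218.9°] uniform, h=25: full span → s += 25 → s = 75.0000
seg 5 [218.9°–295.3°] simple-harmonic, h=-27: θ=290° here. β=71.1, B=76.4. -27/2·(1 − cos(π·0.9306)) = -26.6807 → s = 48.3193

48.3193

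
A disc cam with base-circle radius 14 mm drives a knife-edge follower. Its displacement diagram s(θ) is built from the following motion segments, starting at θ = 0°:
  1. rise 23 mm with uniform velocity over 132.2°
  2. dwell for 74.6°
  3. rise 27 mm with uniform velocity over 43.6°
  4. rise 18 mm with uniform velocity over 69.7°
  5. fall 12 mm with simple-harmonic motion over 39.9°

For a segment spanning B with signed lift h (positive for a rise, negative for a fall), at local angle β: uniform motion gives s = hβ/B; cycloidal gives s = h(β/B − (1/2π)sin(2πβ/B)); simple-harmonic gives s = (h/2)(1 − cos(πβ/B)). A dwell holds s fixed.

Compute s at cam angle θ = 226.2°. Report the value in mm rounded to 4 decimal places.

seg 1 [0°–132.2°] uniform, h=23: full span → s += 23 → s = 23.0000
seg 2 [132.2°–206.8°] dwell: s stays 23.0000
seg 3 [206.8°–250.4°] uniform, h=27: θ=226.2° here. β=19.4, B=43.6. 27·19.4/43.6 = 12.0138 → s = 35.0138

35.0138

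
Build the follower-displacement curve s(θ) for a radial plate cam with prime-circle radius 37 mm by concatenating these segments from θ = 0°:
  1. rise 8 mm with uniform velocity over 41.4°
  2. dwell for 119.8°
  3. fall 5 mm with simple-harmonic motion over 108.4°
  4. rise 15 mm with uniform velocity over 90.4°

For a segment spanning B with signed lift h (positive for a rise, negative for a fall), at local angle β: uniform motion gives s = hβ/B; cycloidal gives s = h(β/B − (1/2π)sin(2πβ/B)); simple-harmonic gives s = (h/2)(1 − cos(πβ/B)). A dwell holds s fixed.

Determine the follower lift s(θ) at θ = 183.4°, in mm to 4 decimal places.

seg 1 [0°–41.4°] uniform, h=8: full span → s += 8 → s = 8.0000
seg 2 [41.4°–161.2°] dwell: s stays 8.0000
seg 3 [161.2°–269.6°] simple-harmonic, h=-5: θ=183.4° here. β=22.2, B=108.4. -5/2·(1 − cos(π·0.2048)) = -0.4998 → s = 7.5002

7.5002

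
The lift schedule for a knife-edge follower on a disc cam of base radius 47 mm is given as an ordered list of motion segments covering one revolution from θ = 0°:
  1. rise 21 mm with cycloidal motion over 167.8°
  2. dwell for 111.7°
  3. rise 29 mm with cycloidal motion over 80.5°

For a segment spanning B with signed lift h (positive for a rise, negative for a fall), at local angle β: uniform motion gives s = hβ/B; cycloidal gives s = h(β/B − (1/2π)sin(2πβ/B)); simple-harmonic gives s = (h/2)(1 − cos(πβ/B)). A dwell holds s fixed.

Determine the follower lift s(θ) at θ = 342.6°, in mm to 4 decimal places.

seg 1 [0°–167.8°] cycloidal, h=21: full span → s += 21 → s = 21.0000
seg 2 [167.8°–279.5°] dwell: s stays 21.0000
seg 3 [279.5°–360°] cycloidal, h=29: θ=342.6° here. β=63.1, B=80.5. 29·(0.7839 − sin(2π·0.7839)/(2π)) = 27.2432 → s = 48.2432

48.2432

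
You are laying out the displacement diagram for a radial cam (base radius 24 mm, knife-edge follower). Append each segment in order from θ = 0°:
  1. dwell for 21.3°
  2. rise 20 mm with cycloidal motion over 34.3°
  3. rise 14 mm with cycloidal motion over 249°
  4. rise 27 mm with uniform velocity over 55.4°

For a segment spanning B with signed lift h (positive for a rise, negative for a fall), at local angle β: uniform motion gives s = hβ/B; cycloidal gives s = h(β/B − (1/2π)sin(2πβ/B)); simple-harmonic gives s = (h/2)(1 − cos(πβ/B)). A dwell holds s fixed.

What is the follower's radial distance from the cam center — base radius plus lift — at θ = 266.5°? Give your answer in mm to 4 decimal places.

seg 1 [0°–21.3°] dwell: s stays 0.0000
seg 2 [21.3°–55.6°] cycloidal, h=20: full span → s += 20 → s = 20.0000
seg 3 [55.6°–304.6°] cycloidal, h=14: θ=266.5° here. β=210.9, B=249. 14·(0.8470 − sin(2π·0.8470)/(2π)) = 13.6849 → s = 33.6849
radial distance = base radius + s = 24 + 33.6849 = 57.6849

57.6849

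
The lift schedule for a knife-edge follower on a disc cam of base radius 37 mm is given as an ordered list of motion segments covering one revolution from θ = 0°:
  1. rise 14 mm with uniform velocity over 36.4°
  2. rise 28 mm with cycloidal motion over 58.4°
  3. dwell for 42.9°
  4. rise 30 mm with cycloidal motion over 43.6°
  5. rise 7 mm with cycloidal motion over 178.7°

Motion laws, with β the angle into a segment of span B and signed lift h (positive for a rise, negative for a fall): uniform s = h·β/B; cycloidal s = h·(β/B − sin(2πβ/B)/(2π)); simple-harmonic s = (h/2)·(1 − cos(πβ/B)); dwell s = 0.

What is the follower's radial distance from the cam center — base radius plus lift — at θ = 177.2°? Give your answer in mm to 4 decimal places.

seg 1 [0°–36.4°] uniform, h=14: full span → s += 14 → s = 14.0000
seg 2 [36.4°–94.8°] cycloidal, h=28: full span → s += 28 → s = 42.0000
seg 3 [94.8°–137.7°] dwell: s stays 42.0000
seg 4 [137.7°–181.3°] cycloidal, h=30: θ=177.2° here. β=39.5, B=43.6. 30·(0.9060 − sin(2π·0.9060)/(2π)) = 29.8387 → s = 71.8387
radial distance = base radius + s = 37 + 71.8387 = 108.8387

108.8387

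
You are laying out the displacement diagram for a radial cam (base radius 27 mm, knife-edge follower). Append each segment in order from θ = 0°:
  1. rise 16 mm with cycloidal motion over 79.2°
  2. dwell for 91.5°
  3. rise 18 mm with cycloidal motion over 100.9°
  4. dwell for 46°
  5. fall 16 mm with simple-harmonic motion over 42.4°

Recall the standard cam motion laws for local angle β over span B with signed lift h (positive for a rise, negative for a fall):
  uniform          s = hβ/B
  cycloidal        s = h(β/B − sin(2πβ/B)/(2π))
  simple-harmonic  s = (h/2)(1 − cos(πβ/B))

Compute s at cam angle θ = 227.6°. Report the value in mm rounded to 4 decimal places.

seg 1 [0°–79.2°] cycloidal, h=16: full span → s += 16 → s = 16.0000
seg 2 [79.2°–170.7°] dwell: s stays 16.0000
seg 3 [170.7°–271.6°] cycloidal, h=18: θ=227.6° here. β=56.9, B=100.9. 18·(0.5639 − sin(2π·0.5639)/(2π)) = 11.2706 → s = 27.2706

27.2706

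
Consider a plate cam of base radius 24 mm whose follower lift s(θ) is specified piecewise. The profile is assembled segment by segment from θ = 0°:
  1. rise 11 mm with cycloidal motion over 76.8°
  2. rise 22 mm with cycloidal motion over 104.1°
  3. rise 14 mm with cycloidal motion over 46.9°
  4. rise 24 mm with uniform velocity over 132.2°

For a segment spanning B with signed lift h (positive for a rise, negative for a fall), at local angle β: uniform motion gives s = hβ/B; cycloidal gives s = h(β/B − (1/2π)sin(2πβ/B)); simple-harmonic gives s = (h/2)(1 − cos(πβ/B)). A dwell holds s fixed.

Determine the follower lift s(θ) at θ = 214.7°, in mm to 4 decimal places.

seg 1 [0°–76.8°] cycloidal, h=11: full span → s += 11 → s = 11.0000
seg 2 [76.8°–180.9°] cycloidal, h=22: full span → s += 22 → s = 33.0000
seg 3 [180.9°–227.8°] cycloidal, h=14: θ=214.7° here. β=33.8, B=46.9. 14·(0.7207 − sin(2π·0.7207)/(2π)) = 12.2800 → s = 45.2800

45.2800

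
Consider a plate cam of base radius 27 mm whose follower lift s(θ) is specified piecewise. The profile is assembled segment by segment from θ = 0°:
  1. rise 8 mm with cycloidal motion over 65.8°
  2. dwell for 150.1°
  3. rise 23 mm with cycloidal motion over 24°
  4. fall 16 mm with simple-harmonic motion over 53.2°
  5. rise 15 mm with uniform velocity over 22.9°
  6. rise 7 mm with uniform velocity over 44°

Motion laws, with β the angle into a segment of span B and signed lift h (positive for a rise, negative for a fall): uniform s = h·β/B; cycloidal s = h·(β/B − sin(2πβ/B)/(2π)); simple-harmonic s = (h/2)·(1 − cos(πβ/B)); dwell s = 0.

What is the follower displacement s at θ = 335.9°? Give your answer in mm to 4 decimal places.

seg 1 [0°–65.8°] cycloidal, h=8: full span → s += 8 → s = 8.0000
seg 2 [65.8°–215.9°] dwell: s stays 8.0000
seg 3 [215.9°–239.9°] cycloidal, h=23: full span → s += 23 → s = 31.0000
seg 4 [239.9°–293.1°] simple-harmonic, h=-16: full span → s += -16 → s = 15.0000
seg 5 [293.1°–316°] uniform, h=15: full span → s += 15 → s = 30.0000
seg 6 [316°–360°] uniform, h=7: θ=335.9° here. β=19.9, B=44. 7·19.9/44 = 3.1659 → s = 33.1659

33.1659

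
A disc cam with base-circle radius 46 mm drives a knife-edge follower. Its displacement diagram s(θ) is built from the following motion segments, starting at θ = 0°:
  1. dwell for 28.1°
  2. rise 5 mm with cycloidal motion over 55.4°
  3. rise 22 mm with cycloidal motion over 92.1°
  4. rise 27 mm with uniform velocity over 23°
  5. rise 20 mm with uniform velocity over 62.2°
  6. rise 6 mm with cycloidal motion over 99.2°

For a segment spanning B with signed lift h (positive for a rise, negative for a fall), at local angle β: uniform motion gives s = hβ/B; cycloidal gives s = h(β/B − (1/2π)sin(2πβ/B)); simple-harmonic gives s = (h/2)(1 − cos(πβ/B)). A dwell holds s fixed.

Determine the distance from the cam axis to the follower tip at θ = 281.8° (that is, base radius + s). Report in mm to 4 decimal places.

seg 1 [0°–28.1°] dwell: s stays 0.0000
seg 2 [28.1°–83.5°] cycloidal, h=5: full span → s += 5 → s = 5.0000
seg 3 [83.5°–175.6°] cycloidal, h=22: full span → s += 22 → s = 27.0000
seg 4 [175.6°–198.6°] uniform, h=27: full span → s += 27 → s = 54.0000
seg 5 [198.6°–260.8°] uniform, h=20: full span → s += 20 → s = 74.0000
seg 6 [260.8°–360°] cycloidal, h=6: θ=281.8° here. β=21, B=99.2. 6·(0.2117 − sin(2π·0.2117)/(2π)) = 0.3428 → s = 74.3428
radial distance = base radius + s = 46 + 74.3428 = 120.3428

120.3428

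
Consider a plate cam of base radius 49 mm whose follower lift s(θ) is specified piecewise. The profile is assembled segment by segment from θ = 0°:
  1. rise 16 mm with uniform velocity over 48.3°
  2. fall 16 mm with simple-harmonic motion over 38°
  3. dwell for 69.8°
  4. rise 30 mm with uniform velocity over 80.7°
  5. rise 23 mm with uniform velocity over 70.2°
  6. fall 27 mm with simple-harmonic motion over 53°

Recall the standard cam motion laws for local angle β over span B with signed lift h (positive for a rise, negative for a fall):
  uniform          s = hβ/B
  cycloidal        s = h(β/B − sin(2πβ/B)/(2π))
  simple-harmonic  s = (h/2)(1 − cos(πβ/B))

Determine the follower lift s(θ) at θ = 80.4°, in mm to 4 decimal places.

seg 1 [0°–48.3°] uniform, h=16: full span → s += 16 → s = 16.0000
seg 2 [48.3°–86.3°] simple-harmonic, h=-16: θ=80.4° here. β=32.1, B=38. -16/2·(1 − cos(π·0.8447)) = -15.0670 → s = 0.9330

0.9330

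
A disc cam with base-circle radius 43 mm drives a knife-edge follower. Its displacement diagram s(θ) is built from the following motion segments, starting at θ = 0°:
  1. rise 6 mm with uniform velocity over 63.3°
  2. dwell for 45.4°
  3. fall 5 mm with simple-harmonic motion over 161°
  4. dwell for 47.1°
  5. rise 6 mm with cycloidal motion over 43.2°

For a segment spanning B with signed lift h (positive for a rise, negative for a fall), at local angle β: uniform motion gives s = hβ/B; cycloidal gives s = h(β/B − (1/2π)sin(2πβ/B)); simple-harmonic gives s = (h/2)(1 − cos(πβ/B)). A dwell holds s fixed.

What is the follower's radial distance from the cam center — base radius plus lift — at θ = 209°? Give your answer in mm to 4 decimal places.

seg 1 [0°–63.3°] uniform, h=6: full span → s += 6 → s = 6.0000
seg 2 [63.3°–108.7°] dwell: s stays 6.0000
seg 3 [108.7°–269.7°] simple-harmonic, h=-5: θ=209° here. β=100.3, B=161. -5/2·(1 − cos(π·0.6230)) = -3.4420 → s = 2.5580
radial distance = base radius + s = 43 + 2.5580 = 45.5580

45.5580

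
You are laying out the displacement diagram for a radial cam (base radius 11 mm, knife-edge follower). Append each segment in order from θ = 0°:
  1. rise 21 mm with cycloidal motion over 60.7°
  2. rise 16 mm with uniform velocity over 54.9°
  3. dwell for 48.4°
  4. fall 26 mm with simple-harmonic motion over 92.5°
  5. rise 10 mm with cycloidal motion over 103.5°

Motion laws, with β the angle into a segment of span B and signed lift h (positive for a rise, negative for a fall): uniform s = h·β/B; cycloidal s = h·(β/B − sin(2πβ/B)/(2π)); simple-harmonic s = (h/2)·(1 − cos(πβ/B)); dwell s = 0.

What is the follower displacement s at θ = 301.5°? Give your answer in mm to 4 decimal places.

seg 1 [0°–60.7°] cycloidal, h=21: full span → s += 21 → s = 21.0000
seg 2 [60.7°–115.6°] uniform, h=16: full span → s += 16 → s = 37.0000
seg 3 [115.6°–164°] dwell: s stays 37.0000
seg 4 [164°–256.5°] simple-harmonic, h=-26: full span → s += -26 → s = 11.0000
seg 5 [256.5°–360°] cycloidal, h=10: θ=301.5° here. β=45, B=103.5. 10·(0.4348 − sin(2π·0.4348)/(2π)) = 3.7138 → s = 14.7138

14.7138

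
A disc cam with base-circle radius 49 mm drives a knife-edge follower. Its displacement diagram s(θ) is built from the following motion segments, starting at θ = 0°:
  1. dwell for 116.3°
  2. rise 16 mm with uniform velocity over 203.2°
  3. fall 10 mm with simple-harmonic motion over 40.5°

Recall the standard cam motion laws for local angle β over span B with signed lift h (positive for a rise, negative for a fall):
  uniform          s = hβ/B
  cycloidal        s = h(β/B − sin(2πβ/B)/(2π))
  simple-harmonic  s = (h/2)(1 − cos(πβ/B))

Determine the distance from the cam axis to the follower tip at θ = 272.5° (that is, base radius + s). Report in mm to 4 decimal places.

seg 1 [0°–116.3°] dwell: s stays 0.0000
seg 2 [116.3°–319.5°] uniform, h=16: θ=272.5° here. β=156.2, B=203.2. 16·156.2/203.2 = 12.2992 → s = 12.2992
radial distance = base radius + s = 49 + 12.2992 = 61.2992

61.2992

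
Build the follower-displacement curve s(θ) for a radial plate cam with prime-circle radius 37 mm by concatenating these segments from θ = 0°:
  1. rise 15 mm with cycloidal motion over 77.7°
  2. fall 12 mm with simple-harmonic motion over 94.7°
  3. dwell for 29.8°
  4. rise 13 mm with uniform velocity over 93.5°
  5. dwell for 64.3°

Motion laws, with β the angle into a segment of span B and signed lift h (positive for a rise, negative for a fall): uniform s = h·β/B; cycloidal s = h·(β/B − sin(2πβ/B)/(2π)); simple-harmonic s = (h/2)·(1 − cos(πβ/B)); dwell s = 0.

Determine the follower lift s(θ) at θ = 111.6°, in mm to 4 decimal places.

seg 1 [0°–77.7°] cycloidal, h=15: full span → s += 15 → s = 15.0000
seg 2 [77.7°–172.4°] simple-harmonic, h=-12: θ=111.6° here. β=33.9, B=94.7. -12/2·(1 − cos(π·0.3580)) = -3.4108 → s = 11.5892

11.5892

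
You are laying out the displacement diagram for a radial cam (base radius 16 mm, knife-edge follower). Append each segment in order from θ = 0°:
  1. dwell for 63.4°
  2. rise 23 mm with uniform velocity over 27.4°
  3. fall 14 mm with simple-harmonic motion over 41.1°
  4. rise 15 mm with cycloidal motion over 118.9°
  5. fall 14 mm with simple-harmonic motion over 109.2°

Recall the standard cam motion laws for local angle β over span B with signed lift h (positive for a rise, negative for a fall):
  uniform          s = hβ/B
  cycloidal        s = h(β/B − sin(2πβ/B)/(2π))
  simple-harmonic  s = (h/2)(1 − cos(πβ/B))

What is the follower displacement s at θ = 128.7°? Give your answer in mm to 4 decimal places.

seg 1 [0°–63.4°] dwell: s stays 0.0000
seg 2 [63.4°–90.8°] uniform, h=23: full span → s += 23 → s = 23.0000
seg 3 [90.8°–131.9°] simple-harmonic, h=-14: θ=128.7° here. β=37.9, B=41.1. -14/2·(1 − cos(π·0.9221)) = -13.7916 → s = 9.2084

9.2084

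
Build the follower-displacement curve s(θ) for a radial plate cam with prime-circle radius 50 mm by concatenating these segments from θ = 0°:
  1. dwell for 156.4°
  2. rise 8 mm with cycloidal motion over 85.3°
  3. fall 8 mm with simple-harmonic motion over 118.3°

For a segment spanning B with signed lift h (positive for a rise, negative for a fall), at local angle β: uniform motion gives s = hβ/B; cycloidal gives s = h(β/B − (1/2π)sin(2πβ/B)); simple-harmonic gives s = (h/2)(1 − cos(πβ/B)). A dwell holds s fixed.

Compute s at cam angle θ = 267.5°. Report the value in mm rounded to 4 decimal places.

seg 1 [0°–156.4°] dwell: s stays 0.0000
seg 2 [156.4°–241.7°] cycloidal, h=8: full span → s += 8 → s = 8.0000
seg 3 [241.7°–360°] simple-harmonic, h=-8: θ=267.5° here. β=25.8, B=118.3. -8/2·(1 − cos(π·0.2181)) = -0.9027 → s = 7.0973

7.0973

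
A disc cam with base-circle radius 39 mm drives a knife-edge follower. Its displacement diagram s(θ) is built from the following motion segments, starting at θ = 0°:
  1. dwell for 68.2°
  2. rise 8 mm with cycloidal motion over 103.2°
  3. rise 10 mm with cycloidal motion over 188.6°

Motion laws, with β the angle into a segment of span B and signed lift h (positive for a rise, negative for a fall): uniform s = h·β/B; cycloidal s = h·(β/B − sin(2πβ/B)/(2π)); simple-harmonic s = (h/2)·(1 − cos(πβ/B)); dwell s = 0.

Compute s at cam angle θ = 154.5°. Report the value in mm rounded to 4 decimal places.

seg 1 [0°–68.2°] dwell: s stays 0.0000
seg 2 [68.2°–171.4°] cycloidal, h=8: θ=154.5° here. β=86.3, B=103.2. 8·(0.8362 − sin(2π·0.8362)/(2π)) = 7.7808 → s = 7.7808

7.7808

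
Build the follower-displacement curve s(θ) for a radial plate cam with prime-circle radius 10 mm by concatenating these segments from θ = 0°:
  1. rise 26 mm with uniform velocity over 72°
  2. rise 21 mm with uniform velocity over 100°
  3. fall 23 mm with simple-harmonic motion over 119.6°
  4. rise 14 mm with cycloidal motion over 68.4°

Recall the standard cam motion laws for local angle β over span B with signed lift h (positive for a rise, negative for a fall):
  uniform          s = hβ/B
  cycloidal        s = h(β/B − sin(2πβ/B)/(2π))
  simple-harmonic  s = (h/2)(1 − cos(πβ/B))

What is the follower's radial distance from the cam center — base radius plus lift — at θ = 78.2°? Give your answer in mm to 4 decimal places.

seg 1 [0°–72°] uniform, h=26: full span → s += 26 → s = 26.0000
seg 2 [72°–172°] uniform, h=21: θ=78.2° here. β=6.2, B=100. 21·6.2/100 = 1.3020 → s = 27.3020
radial distance = base radius + s = 10 + 27.3020 = 37.3020

37.3020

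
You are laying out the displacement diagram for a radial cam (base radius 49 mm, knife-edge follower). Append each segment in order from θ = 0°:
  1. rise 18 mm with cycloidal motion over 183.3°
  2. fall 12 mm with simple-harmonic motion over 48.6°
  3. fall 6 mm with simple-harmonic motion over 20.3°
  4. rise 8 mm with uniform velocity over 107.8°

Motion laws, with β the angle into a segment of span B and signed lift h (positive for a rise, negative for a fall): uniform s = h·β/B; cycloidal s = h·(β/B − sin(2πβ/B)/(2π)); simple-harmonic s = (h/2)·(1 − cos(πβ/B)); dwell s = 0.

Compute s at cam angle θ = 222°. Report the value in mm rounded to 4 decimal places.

seg 1 [0°–183.3°] cycloidal, h=18: full span → s += 18 → s = 18.0000
seg 2 [183.3°–231.9°] simple-harmonic, h=-12: θ=222° here. β=38.7, B=48.6. -12/2·(1 − cos(π·0.7963)) = -10.8127 → s = 7.1873

7.1873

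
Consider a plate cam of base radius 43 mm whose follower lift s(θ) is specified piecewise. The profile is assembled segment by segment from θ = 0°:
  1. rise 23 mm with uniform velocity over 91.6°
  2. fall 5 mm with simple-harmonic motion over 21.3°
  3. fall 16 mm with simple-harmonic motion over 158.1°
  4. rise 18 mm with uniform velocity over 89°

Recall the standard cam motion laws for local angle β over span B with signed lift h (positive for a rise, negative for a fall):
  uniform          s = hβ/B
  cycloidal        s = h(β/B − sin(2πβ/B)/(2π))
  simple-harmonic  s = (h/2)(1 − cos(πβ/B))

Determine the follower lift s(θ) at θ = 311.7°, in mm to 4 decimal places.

seg 1 [0°–91.6°] uniform, h=23: full span → s += 23 → s = 23.0000
seg 2 [91.6°–112.9°] simple-harmonic, h=-5: full span → s += -5 → s = 18.0000
seg 3 [112.9°–271°] simple-harmonic, h=-16: full span → s += -16 → s = 2.0000
seg 4 [271°–360°] uniform, h=18: θ=311.7° here. β=40.7, B=89. 18·40.7/89 = 8.2315 → s = 10.2315

10.2315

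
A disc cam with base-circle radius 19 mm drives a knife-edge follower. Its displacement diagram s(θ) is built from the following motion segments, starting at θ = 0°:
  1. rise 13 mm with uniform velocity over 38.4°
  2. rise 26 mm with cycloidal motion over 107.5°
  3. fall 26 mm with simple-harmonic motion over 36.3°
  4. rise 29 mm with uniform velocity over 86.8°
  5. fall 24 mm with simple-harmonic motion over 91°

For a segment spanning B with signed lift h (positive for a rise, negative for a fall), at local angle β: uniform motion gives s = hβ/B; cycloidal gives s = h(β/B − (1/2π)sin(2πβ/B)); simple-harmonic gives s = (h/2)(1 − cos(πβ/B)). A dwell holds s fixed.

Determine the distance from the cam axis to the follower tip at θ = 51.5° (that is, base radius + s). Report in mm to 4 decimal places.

seg 1 [0°–38.4°] uniform, h=13: full span → s += 13 → s = 13.0000
seg 2 [38.4°–145.9°] cycloidal, h=26: θ=51.5° here. β=13.1, B=107.5. 26·(0.1219 − sin(2π·0.1219)/(2π)) = 0.3006 → s = 13.3006
radial distance = base radius + s = 19 + 13.3006 = 32.3006

32.3006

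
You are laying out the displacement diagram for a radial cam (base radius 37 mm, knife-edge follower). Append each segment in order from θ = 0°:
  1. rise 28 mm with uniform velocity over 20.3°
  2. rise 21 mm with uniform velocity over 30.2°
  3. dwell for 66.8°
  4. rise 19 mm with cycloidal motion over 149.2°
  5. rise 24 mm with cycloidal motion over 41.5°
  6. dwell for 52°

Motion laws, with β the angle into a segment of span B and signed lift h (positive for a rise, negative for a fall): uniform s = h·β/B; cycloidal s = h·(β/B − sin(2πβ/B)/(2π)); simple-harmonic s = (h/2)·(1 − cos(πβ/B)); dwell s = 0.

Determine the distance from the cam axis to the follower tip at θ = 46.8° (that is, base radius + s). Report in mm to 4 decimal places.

seg 1 [0°–20.3°] uniform, h=28: full span → s += 28 → s = 28.0000
seg 2 [20.3°–50.5°] uniform, h=21: θ=46.8° here. β=26.5, B=30.2. 21·26.5/30.2 = 18.4272 → s = 46.4272
radial distance = base radius + s = 37 + 46.4272 = 83.4272

83.4272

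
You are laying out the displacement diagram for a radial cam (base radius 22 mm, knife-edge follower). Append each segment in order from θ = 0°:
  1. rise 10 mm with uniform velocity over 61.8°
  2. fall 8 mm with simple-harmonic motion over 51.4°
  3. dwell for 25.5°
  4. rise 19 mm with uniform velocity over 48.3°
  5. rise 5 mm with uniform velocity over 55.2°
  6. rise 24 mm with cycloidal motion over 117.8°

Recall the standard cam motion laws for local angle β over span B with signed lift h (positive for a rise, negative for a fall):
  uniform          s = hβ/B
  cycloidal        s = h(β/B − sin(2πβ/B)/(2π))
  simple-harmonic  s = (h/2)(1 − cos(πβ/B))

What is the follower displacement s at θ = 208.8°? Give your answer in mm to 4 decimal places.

seg 1 [0°–61.8°] uniform, h=10: full span → s += 10 → s = 10.0000
seg 2 [61.8°–113.2°] simple-harmonic, h=-8: full span → s += -8 → s = 2.0000
seg 3 [113.2°–138.7°] dwell: s stays 2.0000
seg 4 [138.7°–187°] uniform, h=19: full span → s += 19 → s = 21.0000
seg 5 [187°–242.2°] uniform, h=5: θ=208.8° here. β=21.8, B=55.2. 5·21.8/55.2 = 1.9746 → s = 22.9746

22.9746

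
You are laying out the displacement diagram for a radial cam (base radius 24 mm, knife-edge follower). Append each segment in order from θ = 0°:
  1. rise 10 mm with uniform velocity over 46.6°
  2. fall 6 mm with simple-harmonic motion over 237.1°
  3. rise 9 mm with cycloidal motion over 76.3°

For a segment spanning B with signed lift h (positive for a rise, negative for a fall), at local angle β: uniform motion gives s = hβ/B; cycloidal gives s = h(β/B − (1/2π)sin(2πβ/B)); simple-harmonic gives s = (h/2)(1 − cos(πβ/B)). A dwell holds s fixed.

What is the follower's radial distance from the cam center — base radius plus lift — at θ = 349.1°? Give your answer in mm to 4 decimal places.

seg 1 [0°–46.6°] uniform, h=10: full span → s += 10 → s = 10.0000
seg 2 [46.6°–283.7°] simple-harmonic, h=-6: full span → s += -6 → s = 4.0000
seg 3 [283.7°–360°] cycloidal, h=9: θ=349.1° here. β=65.4, B=76.3. 9·(0.8571 − sin(2π·0.8571)/(2π)) = 8.8342 → s = 12.8342
radial distance = base radius + s = 24 + 12.8342 = 36.8342

36.8342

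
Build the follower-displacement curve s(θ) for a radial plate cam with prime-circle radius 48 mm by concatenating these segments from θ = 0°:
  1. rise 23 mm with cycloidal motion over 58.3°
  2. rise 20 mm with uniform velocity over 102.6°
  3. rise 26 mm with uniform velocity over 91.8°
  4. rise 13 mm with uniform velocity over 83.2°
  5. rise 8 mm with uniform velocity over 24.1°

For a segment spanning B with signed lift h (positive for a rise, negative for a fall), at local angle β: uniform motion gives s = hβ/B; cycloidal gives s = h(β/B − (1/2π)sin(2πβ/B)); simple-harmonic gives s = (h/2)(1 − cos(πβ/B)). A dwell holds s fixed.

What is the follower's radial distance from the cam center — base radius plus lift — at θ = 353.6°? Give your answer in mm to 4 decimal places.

seg 1 [0°–58.3°] cycloidal, h=23: full span → s += 23 → s = 23.0000
seg 2 [58.3°–160.9°] uniform, h=20: full span → s += 20 → s = 43.0000
seg 3 [160.9°–252.7°] uniform, h=26: full span → s += 26 → s = 69.0000
seg 4 [252.7°–335.9°] uniform, h=13: full span → s += 13 → s = 82.0000
seg 5 [335.9°–360°] uniform, h=8: θ=353.6° here. β=17.7, B=24.1. 8·17.7/24.1 = 5.8755 → s = 87.8755
radial distance = base radius + s = 48 + 87.8755 = 135.8755

135.8755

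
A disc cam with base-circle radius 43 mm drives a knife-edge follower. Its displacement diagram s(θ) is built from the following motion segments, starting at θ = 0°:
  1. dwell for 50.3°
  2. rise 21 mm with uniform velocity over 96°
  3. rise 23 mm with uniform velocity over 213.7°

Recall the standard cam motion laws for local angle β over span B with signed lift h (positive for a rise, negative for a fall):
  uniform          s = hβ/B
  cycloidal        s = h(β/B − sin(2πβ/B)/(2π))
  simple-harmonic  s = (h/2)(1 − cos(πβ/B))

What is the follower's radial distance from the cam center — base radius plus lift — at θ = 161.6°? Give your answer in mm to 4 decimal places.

seg 1 [0°–50.3°] dwell: s stays 0.0000
seg 2 [50.3°–146.3°] uniform, h=21: full span → s += 21 → s = 21.0000
seg 3 [146.3°–360°] uniform, h=23: θ=161.6° here. β=15.3, B=213.7. 23·15.3/213.7 = 1.6467 → s = 22.6467
radial distance = base radius + s = 43 + 22.6467 = 65.6467

65.6467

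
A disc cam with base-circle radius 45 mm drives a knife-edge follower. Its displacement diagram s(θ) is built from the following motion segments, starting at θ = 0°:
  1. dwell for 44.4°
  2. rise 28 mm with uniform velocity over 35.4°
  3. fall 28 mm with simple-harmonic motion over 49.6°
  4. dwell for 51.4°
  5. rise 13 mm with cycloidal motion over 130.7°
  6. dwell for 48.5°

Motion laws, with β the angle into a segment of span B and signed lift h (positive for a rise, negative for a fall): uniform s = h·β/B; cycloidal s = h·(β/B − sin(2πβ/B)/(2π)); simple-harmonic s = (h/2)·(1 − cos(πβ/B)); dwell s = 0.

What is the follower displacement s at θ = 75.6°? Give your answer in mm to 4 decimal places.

seg 1 [0°–44.4°] dwell: s stays 0.0000
seg 2 [44.4°–79.8°] uniform, h=28: θ=75.6° here. β=31.2, B=35.4. 28·31.2/35.4 = 24.6780 → s = 24.6780

24.6780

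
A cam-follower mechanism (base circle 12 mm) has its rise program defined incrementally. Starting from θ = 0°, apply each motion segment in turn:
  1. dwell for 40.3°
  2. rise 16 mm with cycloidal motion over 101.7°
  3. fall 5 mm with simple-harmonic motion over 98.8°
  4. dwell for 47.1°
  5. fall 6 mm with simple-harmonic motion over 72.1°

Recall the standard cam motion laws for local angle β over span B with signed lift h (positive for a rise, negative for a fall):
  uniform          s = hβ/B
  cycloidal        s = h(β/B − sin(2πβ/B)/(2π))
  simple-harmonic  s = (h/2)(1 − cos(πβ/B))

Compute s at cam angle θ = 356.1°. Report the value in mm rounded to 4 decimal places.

seg 1 [0°–40.3°] dwell: s stays 0.0000
seg 2 [40.3°–142°] cycloidal, h=16: full span → s += 16 → s = 16.0000
seg 3 [142°–240.8°] simple-harmonic, h=-5: full span → s += -5 → s = 11.0000
seg 4 [240.8°–287.9°] dwell: s stays 11.0000
seg 5 [287.9°–360°] simple-harmonic, h=-6: θ=356.1° here. β=68.2, B=72.1. -6/2·(1 − cos(π·0.9459)) = -5.9568 → s = 5.0432

5.0432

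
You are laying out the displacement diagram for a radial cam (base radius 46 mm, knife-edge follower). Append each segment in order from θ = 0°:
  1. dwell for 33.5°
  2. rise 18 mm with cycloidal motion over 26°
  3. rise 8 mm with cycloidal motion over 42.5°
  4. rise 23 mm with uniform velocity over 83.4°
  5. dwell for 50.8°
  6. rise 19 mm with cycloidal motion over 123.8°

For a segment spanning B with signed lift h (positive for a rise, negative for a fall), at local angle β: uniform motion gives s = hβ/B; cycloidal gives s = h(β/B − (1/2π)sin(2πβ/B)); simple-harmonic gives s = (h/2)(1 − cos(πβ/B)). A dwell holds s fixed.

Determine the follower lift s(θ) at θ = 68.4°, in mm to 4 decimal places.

seg 1 [0°–33.5°] dwell: s stays 0.0000
seg 2 [33.5°–59.5°] cycloidal, h=18: full span → s += 18 → s = 18.0000
seg 3 [59.5°–102°] cycloidal, h=8: θ=68.4° here. β=8.9, B=42.5. 8·(0.2094 − sin(2π·0.2094)/(2π)) = 0.4432 → s = 18.4432

18.4432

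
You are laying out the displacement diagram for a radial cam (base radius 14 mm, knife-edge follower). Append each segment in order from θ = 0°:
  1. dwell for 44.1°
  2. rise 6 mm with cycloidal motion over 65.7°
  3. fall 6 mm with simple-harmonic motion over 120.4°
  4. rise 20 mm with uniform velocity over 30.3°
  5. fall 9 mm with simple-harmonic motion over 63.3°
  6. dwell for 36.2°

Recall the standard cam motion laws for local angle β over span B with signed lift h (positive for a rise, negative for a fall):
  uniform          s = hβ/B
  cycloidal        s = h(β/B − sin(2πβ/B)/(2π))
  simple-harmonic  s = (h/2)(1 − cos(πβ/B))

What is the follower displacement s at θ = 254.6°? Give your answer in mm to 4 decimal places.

seg 1 [0°–44.1°] dwell: s stays 0.0000
seg 2 [44.1°–109.8°] cycloidal, h=6: full span → s += 6 → s = 6.0000
seg 3 [109.8°–230.2°] simple-harmonic, h=-6: full span → s += -6 → s = 0.0000
seg 4 [230.2°–260.5°] uniform, h=20: θ=254.6° here. β=24.4, B=30.3. 20·24.4/30.3 = 16.1056 → s = 16.1056

16.1056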